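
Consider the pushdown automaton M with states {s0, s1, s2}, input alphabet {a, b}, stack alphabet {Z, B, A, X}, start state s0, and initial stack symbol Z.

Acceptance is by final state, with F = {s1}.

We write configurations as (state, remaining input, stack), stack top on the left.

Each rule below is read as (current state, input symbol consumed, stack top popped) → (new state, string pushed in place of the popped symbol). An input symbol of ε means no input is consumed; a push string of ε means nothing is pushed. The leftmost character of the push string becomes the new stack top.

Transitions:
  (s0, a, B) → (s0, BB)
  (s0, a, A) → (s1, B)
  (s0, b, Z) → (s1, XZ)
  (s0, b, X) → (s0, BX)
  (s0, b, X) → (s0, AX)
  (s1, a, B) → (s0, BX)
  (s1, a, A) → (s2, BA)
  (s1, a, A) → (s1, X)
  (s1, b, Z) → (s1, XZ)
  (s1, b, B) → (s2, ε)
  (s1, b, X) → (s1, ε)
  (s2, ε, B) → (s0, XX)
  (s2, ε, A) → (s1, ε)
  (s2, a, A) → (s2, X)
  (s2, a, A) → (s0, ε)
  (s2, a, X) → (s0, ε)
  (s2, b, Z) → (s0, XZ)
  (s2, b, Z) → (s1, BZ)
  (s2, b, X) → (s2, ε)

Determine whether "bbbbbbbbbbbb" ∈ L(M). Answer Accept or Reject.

Accept

One accepting computation: (s0, bbbbbbbbbbbb, Z) ⊢ (s1, bbbbbbbbbbb, XZ) ⊢ (s1, bbbbbbbbbb, Z) ⊢ (s1, bbbbbbbbb, XZ) ⊢ (s1, bbbbbbbb, Z) ⊢ (s1, bbbbbbb, XZ) ⊢ (s1, bbbbbb, Z) ⊢ (s1, bbbbb, XZ) ⊢ (s1, bbbb, Z) ⊢ (s1, bbb, XZ) ⊢ (s1, bb, Z) ⊢ (s1, b, XZ) ⊢ (s1, ε, Z)
All input consumed and state s1 ∈ F.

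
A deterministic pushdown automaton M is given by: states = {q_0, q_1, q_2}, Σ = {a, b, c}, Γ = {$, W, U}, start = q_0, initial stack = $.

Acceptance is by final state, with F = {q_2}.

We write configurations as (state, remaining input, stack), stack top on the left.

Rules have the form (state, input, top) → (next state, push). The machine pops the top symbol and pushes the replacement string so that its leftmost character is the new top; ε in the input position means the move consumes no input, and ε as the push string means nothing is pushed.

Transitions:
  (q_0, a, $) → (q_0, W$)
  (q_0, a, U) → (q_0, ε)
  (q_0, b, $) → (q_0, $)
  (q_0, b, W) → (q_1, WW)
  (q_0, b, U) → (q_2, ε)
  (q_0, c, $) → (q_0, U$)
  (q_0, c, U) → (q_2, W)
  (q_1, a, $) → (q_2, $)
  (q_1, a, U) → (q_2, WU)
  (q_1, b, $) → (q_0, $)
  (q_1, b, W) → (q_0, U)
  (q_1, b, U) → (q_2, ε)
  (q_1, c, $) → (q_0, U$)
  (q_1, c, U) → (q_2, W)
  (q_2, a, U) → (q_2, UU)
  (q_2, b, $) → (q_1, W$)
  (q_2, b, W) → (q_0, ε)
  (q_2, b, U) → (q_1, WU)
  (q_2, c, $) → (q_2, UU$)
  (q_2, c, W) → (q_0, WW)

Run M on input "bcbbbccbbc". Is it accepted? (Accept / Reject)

Accept

(q_0, bcbbbccbbc, $) ⊢ (q_0, cbbbccbbc, $) ⊢ (q_0, bbbccbbc, U$) ⊢ (q_2, bbccbbc, $) ⊢ (q_1, bccbbc, W$) ⊢ (q_0, ccbbc, U$) ⊢ (q_2, cbbc, W$) ⊢ (q_0, bbc, WW$) ⊢ (q_1, bc, WWW$) ⊢ (q_0, c, UWW$) ⊢ (q_2, ε, WWW$)
All input consumed; state q_2 ∈ F.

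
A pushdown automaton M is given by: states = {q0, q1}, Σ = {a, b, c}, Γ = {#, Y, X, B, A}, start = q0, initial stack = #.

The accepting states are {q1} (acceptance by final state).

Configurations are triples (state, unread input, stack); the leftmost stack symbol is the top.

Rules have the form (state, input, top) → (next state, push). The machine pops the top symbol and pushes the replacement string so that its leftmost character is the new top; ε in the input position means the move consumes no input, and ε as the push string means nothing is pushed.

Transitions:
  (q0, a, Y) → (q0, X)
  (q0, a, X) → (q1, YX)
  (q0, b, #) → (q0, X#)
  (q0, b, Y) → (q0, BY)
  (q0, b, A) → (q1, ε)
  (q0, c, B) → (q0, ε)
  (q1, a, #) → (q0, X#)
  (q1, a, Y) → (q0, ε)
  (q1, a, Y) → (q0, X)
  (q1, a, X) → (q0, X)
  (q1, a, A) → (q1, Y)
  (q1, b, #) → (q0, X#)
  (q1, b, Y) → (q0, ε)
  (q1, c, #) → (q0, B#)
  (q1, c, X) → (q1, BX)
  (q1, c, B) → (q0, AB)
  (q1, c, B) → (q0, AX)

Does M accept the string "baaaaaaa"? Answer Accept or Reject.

One accepting computation: (q0, baaaaaaa, #) ⊢ (q0, aaaaaaa, X#) ⊢ (q1, aaaaaa, YX#) ⊢ (q0, aaaaa, X#) ⊢ (q1, aaaa, YX#) ⊢ (q0, aaa, X#) ⊢ (q1, aa, YX#) ⊢ (q0, a, X#) ⊢ (q1, ε, YX#)
All input consumed and state q1 ∈ F.

Accept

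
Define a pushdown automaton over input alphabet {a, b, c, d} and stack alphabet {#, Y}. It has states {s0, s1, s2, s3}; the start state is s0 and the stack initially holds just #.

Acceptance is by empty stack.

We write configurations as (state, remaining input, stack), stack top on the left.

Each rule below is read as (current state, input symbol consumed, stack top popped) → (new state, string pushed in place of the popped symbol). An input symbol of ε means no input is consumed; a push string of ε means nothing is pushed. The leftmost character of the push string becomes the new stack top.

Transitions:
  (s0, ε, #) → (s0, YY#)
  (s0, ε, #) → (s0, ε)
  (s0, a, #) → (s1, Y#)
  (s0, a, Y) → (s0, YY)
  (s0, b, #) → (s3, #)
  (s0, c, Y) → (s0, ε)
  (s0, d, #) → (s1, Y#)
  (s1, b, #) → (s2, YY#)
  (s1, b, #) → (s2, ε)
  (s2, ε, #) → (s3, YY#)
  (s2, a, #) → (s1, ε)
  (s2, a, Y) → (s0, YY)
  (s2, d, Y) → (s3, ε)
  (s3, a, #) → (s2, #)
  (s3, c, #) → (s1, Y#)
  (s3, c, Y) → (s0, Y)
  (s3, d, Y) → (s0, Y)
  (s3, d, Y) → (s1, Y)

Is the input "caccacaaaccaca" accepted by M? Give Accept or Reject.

Reject

No computation consumes all input and empties the stack.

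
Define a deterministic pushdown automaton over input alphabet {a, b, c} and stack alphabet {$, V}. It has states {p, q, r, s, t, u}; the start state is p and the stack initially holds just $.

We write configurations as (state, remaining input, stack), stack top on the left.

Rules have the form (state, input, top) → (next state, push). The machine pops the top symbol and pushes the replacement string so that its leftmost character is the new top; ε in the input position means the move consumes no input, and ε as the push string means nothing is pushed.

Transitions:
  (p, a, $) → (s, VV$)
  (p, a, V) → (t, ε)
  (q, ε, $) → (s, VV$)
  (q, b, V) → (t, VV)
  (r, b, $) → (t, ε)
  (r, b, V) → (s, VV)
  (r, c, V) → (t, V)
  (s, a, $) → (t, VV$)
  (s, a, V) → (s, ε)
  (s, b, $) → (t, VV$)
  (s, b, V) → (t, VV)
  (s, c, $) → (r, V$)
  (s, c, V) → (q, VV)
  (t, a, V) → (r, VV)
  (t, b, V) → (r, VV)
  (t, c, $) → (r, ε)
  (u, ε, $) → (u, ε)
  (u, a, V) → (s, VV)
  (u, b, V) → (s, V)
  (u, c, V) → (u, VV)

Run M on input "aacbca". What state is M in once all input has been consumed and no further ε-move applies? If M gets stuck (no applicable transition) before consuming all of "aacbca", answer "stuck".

stuck

(p, aacbca, $) ⊢ (s, acbca, VV$) ⊢ (s, cbca, V$) ⊢ (q, bca, VV$) ⊢ (t, ca, VVV$)
No transition for (t, c, top V); M blocks with input ca remaining.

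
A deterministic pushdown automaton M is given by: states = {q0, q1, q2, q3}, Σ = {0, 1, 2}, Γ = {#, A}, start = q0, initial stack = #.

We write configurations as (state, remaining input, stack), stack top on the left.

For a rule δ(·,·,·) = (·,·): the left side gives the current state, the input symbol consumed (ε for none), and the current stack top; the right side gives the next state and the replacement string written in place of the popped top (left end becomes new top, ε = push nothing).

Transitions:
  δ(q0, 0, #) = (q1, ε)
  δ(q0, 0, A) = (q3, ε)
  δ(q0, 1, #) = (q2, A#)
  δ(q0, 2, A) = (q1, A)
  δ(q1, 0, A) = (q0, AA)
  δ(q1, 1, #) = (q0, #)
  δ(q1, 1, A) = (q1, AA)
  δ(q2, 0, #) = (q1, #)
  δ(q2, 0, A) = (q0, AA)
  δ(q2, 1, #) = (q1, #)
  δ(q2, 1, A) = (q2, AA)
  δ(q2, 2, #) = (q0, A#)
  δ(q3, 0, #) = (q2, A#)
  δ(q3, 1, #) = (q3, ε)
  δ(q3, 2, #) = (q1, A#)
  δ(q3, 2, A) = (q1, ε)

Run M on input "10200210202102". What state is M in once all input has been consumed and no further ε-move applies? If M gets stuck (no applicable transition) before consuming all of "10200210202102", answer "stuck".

(q0, 10200210202102, #)
  read 1, top #: go to q2, push A# → (q2, 0200210202102, A#)
  read 0, top A: go to q0, push AA → (q0, 200210202102, AA#)
  read 2, top A: go to q1, push A → (q1, 00210202102, AA#)
  read 0, top A: go to q0, push AA → (q0, 0210202102, AAA#)
  read 0, top A: go to q3, push ε → (q3, 210202102, AA#)
  read 2, top A: go to q1, push ε → (q1, 10202102, A#)
  read 1, top A: go to q1, push AA → (q1, 0202102, AA#)
  read 0, top A: go to q0, push AA → (q0, 202102, AAA#)
  read 2, top A: go to q1, push A → (q1, 02102, AAA#)
  read 0, top A: go to q0, push AA → (q0, 2102, AAAA#)
  read 2, top A: go to q1, push A → (q1, 102, AAAA#)
  read 1, top A: go to q1, push AA → (q1, 02, AAAAA#)
  read 0, top A: go to q0, push AA → (q0, 2, AAAAAA#)
  read 2, top A: go to q1, push A → (q1, ε, AAAAAA#)
All input consumed; M is in state q1.

q1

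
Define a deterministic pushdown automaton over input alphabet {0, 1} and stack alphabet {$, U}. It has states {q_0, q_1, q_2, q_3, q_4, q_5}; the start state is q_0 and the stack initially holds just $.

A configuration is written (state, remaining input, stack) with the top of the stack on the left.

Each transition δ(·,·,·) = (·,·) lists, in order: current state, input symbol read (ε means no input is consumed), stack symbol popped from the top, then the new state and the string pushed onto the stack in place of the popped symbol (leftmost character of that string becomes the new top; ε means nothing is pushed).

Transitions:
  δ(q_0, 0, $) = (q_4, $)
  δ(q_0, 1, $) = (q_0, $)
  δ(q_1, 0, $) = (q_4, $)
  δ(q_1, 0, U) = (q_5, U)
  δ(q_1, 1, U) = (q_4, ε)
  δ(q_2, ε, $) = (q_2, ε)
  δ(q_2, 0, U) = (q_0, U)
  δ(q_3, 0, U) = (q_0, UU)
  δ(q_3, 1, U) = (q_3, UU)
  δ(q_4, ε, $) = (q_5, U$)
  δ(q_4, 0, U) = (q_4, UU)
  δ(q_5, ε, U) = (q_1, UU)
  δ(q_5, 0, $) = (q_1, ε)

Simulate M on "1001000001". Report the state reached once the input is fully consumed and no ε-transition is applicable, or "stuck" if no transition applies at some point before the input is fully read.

(q_0, 1001000001, $)
  read 1, top $: go to q_0, push $ → (q_0, 001000001, $)
  read 0, top $: go to q_4, push $ → (q_4, 01000001, $)
  ε-move, top $: go to q_5, push U$ → (q_5, 01000001, U$)
  ε-move, top U: go to q_1, push UU → (q_1, 01000001, UU$)
  read 0, top U: go to q_5, push U → (q_5, 1000001, UU$)
  ε-move, top U: go to q_1, push UU → (q_1, 1000001, UUU$)
  read 1, top U: go to q_4, push ε → (q_4, 000001, UU$)
  read 0, top U: go to q_4, push UU → (q_4, 00001, UUU$)
  read 0, top U: go to q_4, push UU → (q_4, 0001, UUUU$)
  read 0, top U: go to q_4, push UU → (q_4, 001, UUUUU$)
  read 0, top U: go to q_4, push UU → (q_4, 01, UUUUUU$)
  read 0, top U: go to q_4, push UU → (q_4, 1, UUUUUUU$)
No transition for (q_4, 1, top U); M blocks with input 1 remaining.

stuck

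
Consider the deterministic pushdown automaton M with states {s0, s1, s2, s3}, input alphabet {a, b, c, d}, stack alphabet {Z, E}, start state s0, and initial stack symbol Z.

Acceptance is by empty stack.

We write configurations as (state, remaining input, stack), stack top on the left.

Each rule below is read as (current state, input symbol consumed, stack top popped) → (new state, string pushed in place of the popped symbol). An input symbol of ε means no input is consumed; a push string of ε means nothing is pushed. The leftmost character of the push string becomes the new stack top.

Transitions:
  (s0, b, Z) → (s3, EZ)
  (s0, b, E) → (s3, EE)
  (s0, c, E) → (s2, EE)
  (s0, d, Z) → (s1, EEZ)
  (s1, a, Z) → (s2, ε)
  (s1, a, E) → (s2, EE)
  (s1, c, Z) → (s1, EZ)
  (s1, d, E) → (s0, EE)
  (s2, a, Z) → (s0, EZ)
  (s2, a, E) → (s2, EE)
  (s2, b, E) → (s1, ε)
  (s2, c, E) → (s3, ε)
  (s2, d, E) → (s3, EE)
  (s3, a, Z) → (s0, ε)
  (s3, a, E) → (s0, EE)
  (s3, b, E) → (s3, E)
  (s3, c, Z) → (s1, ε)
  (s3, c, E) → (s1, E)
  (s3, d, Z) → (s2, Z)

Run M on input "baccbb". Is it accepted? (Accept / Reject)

(s0, baccbb, Z)
  read b, top Z: go to s3, push EZ → (s3, accbb, EZ)
  read a, top E: go to s0, push EE → (s0, ccbb, EEZ)
  read c, top E: go to s2, push EE → (s2, cbb, EEEZ)
  read c, top E: go to s3, push ε → (s3, bb, EEZ)
  read b, top E: go to s3, push E → (s3, b, EEZ)
  read b, top E: go to s3, push E → (s3, ε, EEZ)
All input consumed; stack is EEZ, not empty, and no further ε-move applies.

Reject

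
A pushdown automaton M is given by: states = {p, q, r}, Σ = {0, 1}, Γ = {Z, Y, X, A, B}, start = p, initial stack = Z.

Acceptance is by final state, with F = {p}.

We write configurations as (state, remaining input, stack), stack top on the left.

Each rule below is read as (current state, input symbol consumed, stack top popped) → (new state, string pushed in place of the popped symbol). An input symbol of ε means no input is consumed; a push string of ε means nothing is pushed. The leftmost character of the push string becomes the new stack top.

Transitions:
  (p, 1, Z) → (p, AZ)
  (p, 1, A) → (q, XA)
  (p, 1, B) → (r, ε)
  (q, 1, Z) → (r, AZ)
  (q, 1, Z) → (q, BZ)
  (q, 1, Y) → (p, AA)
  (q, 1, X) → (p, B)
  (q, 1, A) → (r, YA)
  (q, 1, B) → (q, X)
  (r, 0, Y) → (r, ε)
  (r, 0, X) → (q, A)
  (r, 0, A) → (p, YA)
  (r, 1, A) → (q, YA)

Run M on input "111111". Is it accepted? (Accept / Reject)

One accepting computation: (p, 111111, Z) ⊢ (p, 11111, AZ) ⊢ (q, 1111, XAZ) ⊢ (p, 111, BAZ) ⊢ (r, 11, AZ) ⊢ (q, 1, YAZ) ⊢ (p, ε, AAAZ)
All input consumed and state p ∈ F.

Accept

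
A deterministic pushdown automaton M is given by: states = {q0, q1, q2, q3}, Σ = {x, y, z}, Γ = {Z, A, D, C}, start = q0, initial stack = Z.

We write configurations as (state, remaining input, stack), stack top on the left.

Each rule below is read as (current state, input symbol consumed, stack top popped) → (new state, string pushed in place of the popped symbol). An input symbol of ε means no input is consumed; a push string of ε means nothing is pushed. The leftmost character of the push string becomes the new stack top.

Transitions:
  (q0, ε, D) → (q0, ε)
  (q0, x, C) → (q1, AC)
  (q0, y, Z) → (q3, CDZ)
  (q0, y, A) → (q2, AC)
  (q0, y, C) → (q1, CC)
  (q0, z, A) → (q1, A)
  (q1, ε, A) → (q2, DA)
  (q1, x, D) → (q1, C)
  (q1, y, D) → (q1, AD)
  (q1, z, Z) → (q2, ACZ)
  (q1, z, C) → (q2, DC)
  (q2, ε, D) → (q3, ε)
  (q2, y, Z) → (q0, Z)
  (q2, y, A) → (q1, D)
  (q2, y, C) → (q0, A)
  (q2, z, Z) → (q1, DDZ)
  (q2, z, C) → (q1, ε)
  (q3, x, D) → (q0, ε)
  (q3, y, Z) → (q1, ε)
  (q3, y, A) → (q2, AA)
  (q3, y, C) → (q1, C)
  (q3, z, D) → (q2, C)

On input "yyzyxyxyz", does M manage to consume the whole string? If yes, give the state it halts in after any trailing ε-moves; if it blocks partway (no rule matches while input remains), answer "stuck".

(q0, yyzyxyxyz, Z)
  read y, top Z: go to q3, push CDZ → (q3, yzyxyxyz, CDZ)
  read y, top C: go to q1, push C → (q1, zyxyxyz, CDZ)
  read z, top C: go to q2, push DC → (q2, yxyxyz, DCDZ)
  ε-move, top D: go to q3, push ε → (q3, yxyxyz, CDZ)
  read y, top C: go to q1, push C → (q1, xyxyz, CDZ)
No transition for (q1, x, top C); M blocks with input xyxyz remaining.

stuck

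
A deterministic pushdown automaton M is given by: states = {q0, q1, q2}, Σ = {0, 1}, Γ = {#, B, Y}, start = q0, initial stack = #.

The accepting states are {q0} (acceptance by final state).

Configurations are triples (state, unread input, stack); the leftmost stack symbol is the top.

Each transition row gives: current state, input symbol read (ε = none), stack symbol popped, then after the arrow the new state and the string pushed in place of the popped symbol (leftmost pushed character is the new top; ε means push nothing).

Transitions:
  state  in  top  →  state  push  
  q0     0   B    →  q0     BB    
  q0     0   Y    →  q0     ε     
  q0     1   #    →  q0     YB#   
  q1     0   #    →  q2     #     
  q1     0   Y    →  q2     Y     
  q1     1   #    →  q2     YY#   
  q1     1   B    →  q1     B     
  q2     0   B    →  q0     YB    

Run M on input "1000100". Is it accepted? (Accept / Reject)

Reject

(q0, 1000100, #)
  read 1, top #: go to q0, push YB# → (q0, 000100, YB#)
  read 0, top Y: go to q0, push ε → (q0, 00100, B#)
  read 0, top B: go to q0, push BB → (q0, 0100, BB#)
  read 0, top B: go to q0, push BB → (q0, 100, BBB#)
No transition applies at (q0, 100, BBB#); input not fully consumed.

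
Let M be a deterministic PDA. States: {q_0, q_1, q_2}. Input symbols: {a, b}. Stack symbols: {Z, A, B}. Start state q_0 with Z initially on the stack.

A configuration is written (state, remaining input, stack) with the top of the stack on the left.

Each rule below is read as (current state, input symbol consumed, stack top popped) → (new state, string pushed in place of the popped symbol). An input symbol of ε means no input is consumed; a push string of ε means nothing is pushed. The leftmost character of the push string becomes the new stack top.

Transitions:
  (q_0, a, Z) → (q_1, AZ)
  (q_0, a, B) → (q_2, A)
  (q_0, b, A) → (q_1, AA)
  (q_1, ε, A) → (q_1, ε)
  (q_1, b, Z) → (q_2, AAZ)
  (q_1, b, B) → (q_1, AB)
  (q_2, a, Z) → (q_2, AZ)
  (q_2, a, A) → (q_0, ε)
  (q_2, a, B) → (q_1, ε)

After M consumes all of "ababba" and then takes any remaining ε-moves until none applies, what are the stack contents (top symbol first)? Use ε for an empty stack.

(q_0, ababba, Z)
  read a, top Z: go to q_1, push AZ → (q_1, babba, AZ)
  ε-move, top A: go to q_1, push ε → (q_1, babba, Z)
  read b, top Z: go to q_2, push AAZ → (q_2, abba, AAZ)
  read a, top A: go to q_0, push ε → (q_0, bba, AZ)
  read b, top A: go to q_1, push AA → (q_1, ba, AAZ)
  ε-move, top A: go to q_1, push ε → (q_1, ba, AZ)
  ε-move, top A: go to q_1, push ε → (q_1, ba, Z)
  read b, top Z: go to q_2, push AAZ → (q_2, a, AAZ)
  read a, top A: go to q_0, push ε → (q_0, ε, AZ)
All input consumed in state q_0 with stack AZ.

AZ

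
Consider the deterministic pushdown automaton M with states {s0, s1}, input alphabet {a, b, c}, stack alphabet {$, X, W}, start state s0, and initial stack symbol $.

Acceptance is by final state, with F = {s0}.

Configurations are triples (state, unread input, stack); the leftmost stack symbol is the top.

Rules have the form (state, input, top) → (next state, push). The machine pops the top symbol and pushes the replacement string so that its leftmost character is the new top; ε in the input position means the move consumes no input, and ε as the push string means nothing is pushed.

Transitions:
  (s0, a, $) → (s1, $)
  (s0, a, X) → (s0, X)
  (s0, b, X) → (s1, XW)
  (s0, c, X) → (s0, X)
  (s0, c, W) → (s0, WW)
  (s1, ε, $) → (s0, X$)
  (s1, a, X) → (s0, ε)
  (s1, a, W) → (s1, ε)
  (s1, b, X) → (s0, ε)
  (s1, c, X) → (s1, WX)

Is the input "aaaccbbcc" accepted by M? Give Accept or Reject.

Accept

(s0, aaaccbbcc, $)
  read a, top $: go to s1, push $ → (s1, aaccbbcc, $)
  ε-move, top $: go to s0, push X$ → (s0, aaccbbcc, X$)
  read a, top X: go to s0, push X → (s0, accbbcc, X$)
  read a, top X: go to s0, push X → (s0, ccbbcc, X$)
  read c, top X: go to s0, push X → (s0, cbbcc, X$)
  read c, top X: go to s0, push X → (s0, bbcc, X$)
  read b, top X: go to s1, push XW → (s1, bcc, XW$)
  read b, top X: go to s0, push ε → (s0, cc, W$)
  read c, top W: go to s0, push WW → (s0, c, WW$)
  read c, top W: go to s0, push WW → (s0, ε, WWW$)
All input consumed; state s0 ∈ F.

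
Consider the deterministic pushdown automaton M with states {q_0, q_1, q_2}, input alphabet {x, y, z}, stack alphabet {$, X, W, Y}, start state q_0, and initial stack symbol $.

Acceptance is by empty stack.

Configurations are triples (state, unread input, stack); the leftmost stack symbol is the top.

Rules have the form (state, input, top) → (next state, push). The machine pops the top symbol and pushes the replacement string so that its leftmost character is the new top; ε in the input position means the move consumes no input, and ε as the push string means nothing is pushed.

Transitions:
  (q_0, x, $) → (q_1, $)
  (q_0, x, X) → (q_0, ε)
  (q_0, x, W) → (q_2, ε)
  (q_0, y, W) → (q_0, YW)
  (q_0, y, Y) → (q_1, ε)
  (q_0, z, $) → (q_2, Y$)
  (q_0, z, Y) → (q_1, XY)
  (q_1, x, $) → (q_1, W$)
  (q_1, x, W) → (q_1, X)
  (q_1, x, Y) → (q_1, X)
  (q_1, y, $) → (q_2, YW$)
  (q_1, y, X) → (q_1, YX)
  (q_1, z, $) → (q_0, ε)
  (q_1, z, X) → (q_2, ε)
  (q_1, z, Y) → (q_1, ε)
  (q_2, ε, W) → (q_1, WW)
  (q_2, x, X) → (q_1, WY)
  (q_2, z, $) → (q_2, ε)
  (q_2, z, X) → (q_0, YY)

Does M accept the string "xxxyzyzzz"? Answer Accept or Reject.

Accept

(q_0, xxxyzyzzz, $) ⊢ (q_1, xxyzyzzz, $) ⊢ (q_1, xyzyzzz, W$) ⊢ (q_1, yzyzzz, X$) ⊢ (q_1, zyzzz, YX$) ⊢ (q_1, yzzz, X$) ⊢ (q_1, zzz, YX$) ⊢ (q_1, zz, X$) ⊢ (q_2, z, $) ⊢ (q_2, ε, ε)
All input consumed and the stack is empty.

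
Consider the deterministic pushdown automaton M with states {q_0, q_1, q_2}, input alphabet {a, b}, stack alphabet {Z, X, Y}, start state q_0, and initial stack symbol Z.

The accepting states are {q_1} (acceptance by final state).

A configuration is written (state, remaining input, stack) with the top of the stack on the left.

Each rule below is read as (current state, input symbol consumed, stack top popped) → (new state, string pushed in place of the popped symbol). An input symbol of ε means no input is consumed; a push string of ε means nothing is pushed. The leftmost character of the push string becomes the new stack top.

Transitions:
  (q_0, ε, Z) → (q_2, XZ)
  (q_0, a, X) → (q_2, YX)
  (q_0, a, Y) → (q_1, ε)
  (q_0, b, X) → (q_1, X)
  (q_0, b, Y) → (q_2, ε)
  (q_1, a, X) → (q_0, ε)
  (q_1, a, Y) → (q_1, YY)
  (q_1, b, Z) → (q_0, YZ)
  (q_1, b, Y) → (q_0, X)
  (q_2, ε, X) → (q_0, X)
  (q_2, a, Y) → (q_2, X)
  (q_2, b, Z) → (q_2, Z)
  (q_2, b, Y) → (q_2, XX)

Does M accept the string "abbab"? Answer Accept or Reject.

Accept

(q_0, abbab, Z) ⊢ (q_2, abbab, XZ) ⊢ (q_0, abbab, XZ) ⊢ (q_2, bbab, YXZ) ⊢ (q_2, bab, XXXZ) ⊢ (q_0, bab, XXXZ) ⊢ (q_1, ab, XXXZ) ⊢ (q_0, b, XXZ) ⊢ (q_1, ε, XXZ)
All input consumed; state q_1 ∈ F.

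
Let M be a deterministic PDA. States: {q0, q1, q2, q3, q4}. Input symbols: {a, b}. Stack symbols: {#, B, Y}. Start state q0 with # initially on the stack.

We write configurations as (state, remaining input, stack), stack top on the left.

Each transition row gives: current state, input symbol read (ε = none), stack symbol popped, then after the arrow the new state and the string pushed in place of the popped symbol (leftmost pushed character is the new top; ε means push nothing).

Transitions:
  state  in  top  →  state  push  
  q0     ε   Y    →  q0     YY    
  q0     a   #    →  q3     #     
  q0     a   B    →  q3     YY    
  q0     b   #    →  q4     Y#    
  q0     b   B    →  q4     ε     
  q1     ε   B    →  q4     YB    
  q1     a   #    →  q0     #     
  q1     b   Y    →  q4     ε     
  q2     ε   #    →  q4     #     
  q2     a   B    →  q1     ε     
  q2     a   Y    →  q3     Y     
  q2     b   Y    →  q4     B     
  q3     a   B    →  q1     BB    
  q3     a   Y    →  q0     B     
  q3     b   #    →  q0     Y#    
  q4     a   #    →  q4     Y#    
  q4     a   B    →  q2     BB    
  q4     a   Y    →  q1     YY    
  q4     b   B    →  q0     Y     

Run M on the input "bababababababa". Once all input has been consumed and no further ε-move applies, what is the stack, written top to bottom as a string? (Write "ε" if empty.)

YY#

(q0, bababababababa, #)
  read b, top #: go to q4, push Y# → (q4, ababababababa, Y#)
  read a, top Y: go to q1, push YY → (q1, babababababa, YY#)
  read b, top Y: go to q4, push ε → (q4, abababababa, Y#)
  read a, top Y: go to q1, push YY → (q1, bababababa, YY#)
  read b, top Y: go to q4, push ε → (q4, ababababa, Y#)
  read a, top Y: go to q1, push YY → (q1, babababa, YY#)
  read b, top Y: go to q4, push ε → (q4, abababa, Y#)
  read a, top Y: go to q1, push YY → (q1, bababa, YY#)
  read b, top Y: go to q4, push ε → (q4, ababa, Y#)
  read a, top Y: go to q1, push YY → (q1, baba, YY#)
  read b, top Y: go to q4, push ε → (q4, aba, Y#)
  read a, top Y: go to q1, push YY → (q1, ba, YY#)
  read b, top Y: go to q4, push ε → (q4, a, Y#)
  read a, top Y: go to q1, push YY → (q1, ε, YY#)
All input consumed in state q1 with stack YY#.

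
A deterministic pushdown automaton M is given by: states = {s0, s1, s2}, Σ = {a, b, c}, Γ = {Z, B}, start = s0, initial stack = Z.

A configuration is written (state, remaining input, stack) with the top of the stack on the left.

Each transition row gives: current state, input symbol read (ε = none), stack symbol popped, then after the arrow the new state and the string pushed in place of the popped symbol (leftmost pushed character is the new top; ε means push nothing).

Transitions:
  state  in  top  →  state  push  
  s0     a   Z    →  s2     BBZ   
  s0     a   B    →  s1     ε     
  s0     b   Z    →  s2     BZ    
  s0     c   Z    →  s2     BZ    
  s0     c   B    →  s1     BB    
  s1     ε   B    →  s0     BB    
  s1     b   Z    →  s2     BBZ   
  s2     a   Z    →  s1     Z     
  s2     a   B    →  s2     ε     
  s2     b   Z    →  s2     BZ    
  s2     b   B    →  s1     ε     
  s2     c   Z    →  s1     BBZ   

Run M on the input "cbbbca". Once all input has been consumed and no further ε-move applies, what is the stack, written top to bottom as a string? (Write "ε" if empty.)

BBBBZ

(s0, cbbbca, Z)
  read c, top Z: go to s2, push BZ → (s2, bbbca, BZ)
  read b, top B: go to s1, push ε → (s1, bbca, Z)
  read b, top Z: go to s2, push BBZ → (s2, bca, BBZ)
  read b, top B: go to s1, push ε → (s1, ca, BZ)
  ε-move, top B: go to s0, push BB → (s0, ca, BBZ)
  read c, top B: go to s1, push BB → (s1, a, BBBZ)
  ε-move, top B: go to s0, push BB → (s0, a, BBBBZ)
  read a, top B: go to s1, push ε → (s1, ε, BBBZ)
  ε-move, top B: go to s0, push BB → (s0, ε, BBBBZ)
All input consumed in state s0 with stack BBBBZ.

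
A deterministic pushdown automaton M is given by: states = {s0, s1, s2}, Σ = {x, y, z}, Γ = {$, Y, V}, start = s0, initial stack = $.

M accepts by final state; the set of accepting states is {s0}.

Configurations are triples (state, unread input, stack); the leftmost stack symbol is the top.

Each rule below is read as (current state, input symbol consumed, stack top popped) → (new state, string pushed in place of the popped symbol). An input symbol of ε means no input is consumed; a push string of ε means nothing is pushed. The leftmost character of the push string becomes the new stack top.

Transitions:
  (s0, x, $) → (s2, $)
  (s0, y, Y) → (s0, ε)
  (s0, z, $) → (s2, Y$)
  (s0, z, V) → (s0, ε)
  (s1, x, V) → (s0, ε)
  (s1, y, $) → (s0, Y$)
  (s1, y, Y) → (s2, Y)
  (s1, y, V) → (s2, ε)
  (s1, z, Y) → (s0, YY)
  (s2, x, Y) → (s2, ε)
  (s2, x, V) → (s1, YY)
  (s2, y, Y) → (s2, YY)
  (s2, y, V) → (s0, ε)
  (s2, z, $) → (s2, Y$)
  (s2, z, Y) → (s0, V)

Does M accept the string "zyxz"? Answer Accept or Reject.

Accept

(s0, zyxz, $) ⊢ (s2, yxz, Y$) ⊢ (s2, xz, YY$) ⊢ (s2, z, Y$) ⊢ (s0, ε, V$)
All input consumed; state s0 ∈ F.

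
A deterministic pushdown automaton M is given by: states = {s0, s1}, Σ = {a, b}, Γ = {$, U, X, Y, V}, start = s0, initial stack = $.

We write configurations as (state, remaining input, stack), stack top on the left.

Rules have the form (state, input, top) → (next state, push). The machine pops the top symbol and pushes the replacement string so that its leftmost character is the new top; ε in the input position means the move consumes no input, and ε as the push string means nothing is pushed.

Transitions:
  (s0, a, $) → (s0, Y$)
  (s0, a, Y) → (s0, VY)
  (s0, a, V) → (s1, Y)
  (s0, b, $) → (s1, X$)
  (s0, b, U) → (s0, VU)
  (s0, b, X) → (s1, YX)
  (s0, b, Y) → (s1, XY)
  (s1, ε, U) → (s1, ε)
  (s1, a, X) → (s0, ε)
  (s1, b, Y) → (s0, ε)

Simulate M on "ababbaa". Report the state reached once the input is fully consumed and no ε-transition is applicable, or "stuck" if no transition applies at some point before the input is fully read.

stuck

(s0, ababbaa, $)
  read a, top $: go to s0, push Y$ → (s0, babbaa, Y$)
  read b, top Y: go to s1, push XY → (s1, abbaa, XY$)
  read a, top X: go to s0, push ε → (s0, bbaa, Y$)
  read b, top Y: go to s1, push XY → (s1, baa, XY$)
No transition for (s1, b, top X); M blocks with input baa remaining.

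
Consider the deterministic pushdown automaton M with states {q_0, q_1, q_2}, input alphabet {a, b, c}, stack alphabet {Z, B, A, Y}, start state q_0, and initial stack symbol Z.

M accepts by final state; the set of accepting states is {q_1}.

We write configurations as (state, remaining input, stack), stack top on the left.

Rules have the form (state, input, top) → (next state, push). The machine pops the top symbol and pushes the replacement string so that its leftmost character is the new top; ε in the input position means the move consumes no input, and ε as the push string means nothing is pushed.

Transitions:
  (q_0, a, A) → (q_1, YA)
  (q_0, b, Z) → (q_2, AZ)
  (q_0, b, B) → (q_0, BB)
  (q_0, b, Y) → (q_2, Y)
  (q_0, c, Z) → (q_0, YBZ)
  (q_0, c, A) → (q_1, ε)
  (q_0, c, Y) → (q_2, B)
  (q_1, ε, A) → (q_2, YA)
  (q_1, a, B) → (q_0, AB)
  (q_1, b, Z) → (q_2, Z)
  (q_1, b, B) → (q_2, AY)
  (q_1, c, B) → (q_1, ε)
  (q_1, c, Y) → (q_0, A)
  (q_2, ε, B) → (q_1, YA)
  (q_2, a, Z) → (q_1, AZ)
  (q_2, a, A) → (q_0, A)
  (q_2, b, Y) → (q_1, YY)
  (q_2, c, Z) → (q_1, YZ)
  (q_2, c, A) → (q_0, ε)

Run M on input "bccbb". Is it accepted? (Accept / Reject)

Accept

(q_0, bccbb, Z) ⊢ (q_2, ccbb, AZ) ⊢ (q_0, cbb, Z) ⊢ (q_0, bb, YBZ) ⊢ (q_2, b, YBZ) ⊢ (q_1, ε, YYBZ)
All input consumed; state q_1 ∈ F.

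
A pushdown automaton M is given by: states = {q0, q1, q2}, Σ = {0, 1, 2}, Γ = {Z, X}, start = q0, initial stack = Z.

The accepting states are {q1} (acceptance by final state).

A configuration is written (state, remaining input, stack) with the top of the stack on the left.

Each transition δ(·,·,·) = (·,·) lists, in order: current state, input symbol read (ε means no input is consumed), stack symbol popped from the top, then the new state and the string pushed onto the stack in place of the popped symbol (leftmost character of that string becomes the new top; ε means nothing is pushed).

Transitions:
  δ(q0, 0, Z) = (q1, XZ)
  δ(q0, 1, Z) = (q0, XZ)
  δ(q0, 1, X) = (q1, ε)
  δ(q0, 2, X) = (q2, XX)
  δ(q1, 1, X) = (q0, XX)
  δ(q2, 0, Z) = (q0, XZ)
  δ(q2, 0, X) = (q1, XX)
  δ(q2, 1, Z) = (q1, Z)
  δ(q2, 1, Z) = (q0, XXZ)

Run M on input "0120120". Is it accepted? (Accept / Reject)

Accept

One accepting computation: (q0, 0120120, Z) ⊢ (q1, 120120, XZ) ⊢ (q0, 20120, XXZ) ⊢ (q2, 0120, XXXZ) ⊢ (q1, 120, XXXXZ) ⊢ (q0, 20, XXXXXZ) ⊢ (q2, 0, XXXXXXZ) ⊢ (q1, ε, XXXXXXXZ)
All input consumed and state q1 ∈ F.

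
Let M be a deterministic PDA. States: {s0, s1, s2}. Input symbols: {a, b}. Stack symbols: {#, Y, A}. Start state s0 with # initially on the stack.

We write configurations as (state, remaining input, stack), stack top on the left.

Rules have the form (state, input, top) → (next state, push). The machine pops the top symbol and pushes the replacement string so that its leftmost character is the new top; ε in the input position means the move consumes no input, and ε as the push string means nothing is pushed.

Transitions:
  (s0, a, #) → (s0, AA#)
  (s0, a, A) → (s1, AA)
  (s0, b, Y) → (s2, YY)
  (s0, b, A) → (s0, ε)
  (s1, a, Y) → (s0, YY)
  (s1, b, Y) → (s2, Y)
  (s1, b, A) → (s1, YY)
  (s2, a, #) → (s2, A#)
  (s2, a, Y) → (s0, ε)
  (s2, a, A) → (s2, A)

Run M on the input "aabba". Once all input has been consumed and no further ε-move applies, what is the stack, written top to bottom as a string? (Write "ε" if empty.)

YAA#

(s0, aabba, #)
  read a, top #: go to s0, push AA# → (s0, abba, AA#)
  read a, top A: go to s1, push AA → (s1, bba, AAA#)
  read b, top A: go to s1, push YY → (s1, ba, YYAA#)
  read b, top Y: go to s2, push Y → (s2, a, YYAA#)
  read a, top Y: go to s0, push ε → (s0, ε, YAA#)
All input consumed in state s0 with stack YAA#.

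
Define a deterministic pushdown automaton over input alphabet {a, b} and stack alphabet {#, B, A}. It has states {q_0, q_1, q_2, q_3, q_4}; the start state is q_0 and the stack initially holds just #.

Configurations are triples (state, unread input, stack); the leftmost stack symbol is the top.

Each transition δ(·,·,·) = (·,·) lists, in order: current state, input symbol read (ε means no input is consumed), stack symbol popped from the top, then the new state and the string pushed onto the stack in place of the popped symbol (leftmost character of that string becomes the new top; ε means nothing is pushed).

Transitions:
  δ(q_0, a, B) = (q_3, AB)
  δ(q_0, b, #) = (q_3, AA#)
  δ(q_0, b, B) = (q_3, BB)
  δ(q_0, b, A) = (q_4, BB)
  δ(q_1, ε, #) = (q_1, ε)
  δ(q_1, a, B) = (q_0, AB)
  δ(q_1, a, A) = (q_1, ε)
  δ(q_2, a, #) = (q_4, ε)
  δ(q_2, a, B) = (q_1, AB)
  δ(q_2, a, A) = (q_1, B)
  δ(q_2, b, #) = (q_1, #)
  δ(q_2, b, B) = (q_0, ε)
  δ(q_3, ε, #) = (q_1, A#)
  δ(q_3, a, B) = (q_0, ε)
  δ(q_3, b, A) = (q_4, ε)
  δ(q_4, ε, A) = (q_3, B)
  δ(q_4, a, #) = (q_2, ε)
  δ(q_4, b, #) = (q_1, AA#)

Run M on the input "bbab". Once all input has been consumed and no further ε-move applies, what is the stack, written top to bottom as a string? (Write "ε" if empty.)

AA#

(q_0, bbab, #)
  read b, top #: go to q_3, push AA# → (q_3, bab, AA#)
  read b, top A: go to q_4, push ε → (q_4, ab, A#)
  ε-move, top A: go to q_3, push B → (q_3, ab, B#)
  read a, top B: go to q_0, push ε → (q_0, b, #)
  read b, top #: go to q_3, push AA# → (q_3, ε, AA#)
All input consumed in state q_3 with stack AA#.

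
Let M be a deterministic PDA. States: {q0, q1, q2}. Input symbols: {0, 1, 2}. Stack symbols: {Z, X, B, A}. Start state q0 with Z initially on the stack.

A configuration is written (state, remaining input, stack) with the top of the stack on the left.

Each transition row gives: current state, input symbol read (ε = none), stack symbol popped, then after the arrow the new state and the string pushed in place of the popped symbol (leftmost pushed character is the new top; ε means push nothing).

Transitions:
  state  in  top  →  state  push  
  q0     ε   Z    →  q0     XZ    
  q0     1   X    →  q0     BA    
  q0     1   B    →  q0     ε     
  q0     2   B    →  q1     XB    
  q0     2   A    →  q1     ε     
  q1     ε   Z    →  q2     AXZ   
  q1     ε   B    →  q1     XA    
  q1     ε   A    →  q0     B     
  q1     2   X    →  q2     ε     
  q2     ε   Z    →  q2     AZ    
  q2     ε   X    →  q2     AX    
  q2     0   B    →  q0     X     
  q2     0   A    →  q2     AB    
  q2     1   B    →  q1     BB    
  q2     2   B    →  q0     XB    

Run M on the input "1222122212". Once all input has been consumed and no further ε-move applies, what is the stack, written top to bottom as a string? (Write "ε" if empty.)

(q0, 1222122212, Z)
  ε-move, top Z: go to q0, push XZ → (q0, 1222122212, XZ)
  read 1, top X: go to q0, push BA → (q0, 222122212, BAZ)
  read 2, top B: go to q1, push XB → (q1, 22122212, XBAZ)
  read 2, top X: go to q2, push ε → (q2, 2122212, BAZ)
  read 2, top B: go to q0, push XB → (q0, 122212, XBAZ)
  read 1, top X: go to q0, push BA → (q0, 22212, BABAZ)
  read 2, top B: go to q1, push XB → (q1, 2212, XBABAZ)
  read 2, top X: go to q2, push ε → (q2, 212, BABAZ)
  read 2, top B: go to q0, push XB → (q0, 12, XBABAZ)
  read 1, top X: go to q0, push BA → (q0, 2, BABABAZ)
  read 2, top B: go to q1, push XB → (q1, ε, XBABABAZ)
All input consumed in state q1 with stack XBABABAZ.

XBABABAZ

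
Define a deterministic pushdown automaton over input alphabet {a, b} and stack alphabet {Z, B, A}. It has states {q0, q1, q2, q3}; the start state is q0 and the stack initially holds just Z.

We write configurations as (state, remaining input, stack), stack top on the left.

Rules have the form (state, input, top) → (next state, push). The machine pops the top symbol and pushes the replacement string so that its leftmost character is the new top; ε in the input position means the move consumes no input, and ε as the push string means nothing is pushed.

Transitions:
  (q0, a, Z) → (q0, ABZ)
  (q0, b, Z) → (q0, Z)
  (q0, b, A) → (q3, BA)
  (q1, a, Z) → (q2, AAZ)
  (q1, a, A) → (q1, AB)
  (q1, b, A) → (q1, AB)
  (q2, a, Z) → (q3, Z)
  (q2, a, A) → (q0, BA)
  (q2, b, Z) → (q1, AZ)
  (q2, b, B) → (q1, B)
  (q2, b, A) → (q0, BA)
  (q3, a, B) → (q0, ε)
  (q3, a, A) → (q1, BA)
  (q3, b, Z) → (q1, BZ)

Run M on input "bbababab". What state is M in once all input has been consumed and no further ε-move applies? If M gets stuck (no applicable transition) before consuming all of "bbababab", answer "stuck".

(q0, bbababab, Z)
  read b, top Z: go to q0, push Z → (q0, bababab, Z)
  read b, top Z: go to q0, push Z → (q0, ababab, Z)
  read a, top Z: go to q0, push ABZ → (q0, babab, ABZ)
  read b, top A: go to q3, push BA → (q3, abab, BABZ)
  read a, top B: go to q0, push ε → (q0, bab, ABZ)
  read b, top A: go to q3, push BA → (q3, ab, BABZ)
  read a, top B: go to q0, push ε → (q0, b, ABZ)
  read b, top A: go to q3, push BA → (q3, ε, BABZ)
All input consumed; M is in state q3.

q3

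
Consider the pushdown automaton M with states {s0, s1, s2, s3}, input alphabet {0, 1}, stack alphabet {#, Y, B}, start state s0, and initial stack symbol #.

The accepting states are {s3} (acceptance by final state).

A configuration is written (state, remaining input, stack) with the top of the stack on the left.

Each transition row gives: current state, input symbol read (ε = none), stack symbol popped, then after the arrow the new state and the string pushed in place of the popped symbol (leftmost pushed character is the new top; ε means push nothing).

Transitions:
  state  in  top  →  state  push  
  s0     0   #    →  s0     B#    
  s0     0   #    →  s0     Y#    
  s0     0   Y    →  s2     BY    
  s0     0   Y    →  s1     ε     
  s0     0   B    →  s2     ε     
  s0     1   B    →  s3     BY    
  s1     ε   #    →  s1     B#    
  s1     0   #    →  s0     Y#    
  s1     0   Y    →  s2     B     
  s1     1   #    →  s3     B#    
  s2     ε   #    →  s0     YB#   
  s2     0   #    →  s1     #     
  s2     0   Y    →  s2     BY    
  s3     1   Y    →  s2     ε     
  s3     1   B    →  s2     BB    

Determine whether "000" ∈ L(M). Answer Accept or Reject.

No computation consumes all input and reaches a final state.

Reject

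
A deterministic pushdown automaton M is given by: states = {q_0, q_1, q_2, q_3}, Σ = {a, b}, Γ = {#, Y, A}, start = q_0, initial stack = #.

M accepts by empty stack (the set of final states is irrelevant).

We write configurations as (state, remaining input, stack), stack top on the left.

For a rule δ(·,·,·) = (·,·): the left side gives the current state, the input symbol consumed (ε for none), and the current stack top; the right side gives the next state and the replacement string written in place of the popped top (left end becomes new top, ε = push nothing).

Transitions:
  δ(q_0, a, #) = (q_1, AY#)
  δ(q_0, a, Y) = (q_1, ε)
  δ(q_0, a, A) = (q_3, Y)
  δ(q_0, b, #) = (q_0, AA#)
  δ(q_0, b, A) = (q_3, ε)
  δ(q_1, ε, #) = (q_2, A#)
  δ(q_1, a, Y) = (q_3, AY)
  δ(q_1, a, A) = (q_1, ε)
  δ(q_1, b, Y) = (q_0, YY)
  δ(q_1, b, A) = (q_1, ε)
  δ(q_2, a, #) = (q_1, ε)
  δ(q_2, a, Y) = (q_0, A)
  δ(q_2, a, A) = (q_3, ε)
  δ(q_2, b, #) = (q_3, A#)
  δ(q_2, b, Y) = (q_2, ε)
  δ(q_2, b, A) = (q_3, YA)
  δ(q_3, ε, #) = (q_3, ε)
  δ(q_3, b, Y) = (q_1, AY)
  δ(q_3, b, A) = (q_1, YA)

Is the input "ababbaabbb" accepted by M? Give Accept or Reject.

Reject

(q_0, ababbaabbb, #) ⊢ (q_1, babbaabbb, AY#) ⊢ (q_1, abbaabbb, Y#) ⊢ (q_3, bbaabbb, AY#) ⊢ (q_1, baabbb, YAY#) ⊢ (q_0, aabbb, YYAY#) ⊢ (q_1, abbb, YAY#) ⊢ (q_3, bbb, AYAY#) ⊢ (q_1, bb, YAYAY#) ⊢ (q_0, b, YYAYAY#)
No transition applies at (q_0, b, YYAYAY#); input not fully consumed.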